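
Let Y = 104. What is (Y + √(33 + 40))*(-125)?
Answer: -13000 - 125*√73 ≈ -14068.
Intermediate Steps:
(Y + √(33 + 40))*(-125) = (104 + √(33 + 40))*(-125) = (104 + √73)*(-125) = -13000 - 125*√73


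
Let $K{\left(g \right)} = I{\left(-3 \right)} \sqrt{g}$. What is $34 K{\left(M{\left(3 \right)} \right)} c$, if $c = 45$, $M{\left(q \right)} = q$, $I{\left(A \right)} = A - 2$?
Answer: $- 7650 \sqrt{3} \approx -13250.0$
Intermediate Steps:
$I{\left(A \right)} = -2 + A$
$K{\left(g \right)} = - 5 \sqrt{g}$ ($K{\left(g \right)} = \left(-2 - 3\right) \sqrt{g} = - 5 \sqrt{g}$)
$34 K{\left(M{\left(3 \right)} \right)} c = 34 \left(- 5 \sqrt{3}\right) 45 = - 170 \sqrt{3} \cdot 45 = - 7650 \sqrt{3}$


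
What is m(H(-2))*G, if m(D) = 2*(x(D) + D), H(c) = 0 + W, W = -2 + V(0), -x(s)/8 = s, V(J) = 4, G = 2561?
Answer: -71708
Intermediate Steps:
x(s) = -8*s
W = 2 (W = -2 + 4 = 2)
H(c) = 2 (H(c) = 0 + 2 = 2)
m(D) = -14*D (m(D) = 2*(-8*D + D) = 2*(-7*D) = -14*D)
m(H(-2))*G = -14*2*2561 = -28*2561 = -71708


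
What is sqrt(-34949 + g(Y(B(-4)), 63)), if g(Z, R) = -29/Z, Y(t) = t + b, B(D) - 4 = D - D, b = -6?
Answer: I*sqrt(139738)/2 ≈ 186.91*I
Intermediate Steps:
B(D) = 4 (B(D) = 4 + (D - D) = 4 + 0 = 4)
Y(t) = -6 + t (Y(t) = t - 6 = -6 + t)
sqrt(-34949 + g(Y(B(-4)), 63)) = sqrt(-34949 - 29/(-6 + 4)) = sqrt(-34949 - 29/(-2)) = sqrt(-34949 - 29*(-1/2)) = sqrt(-34949 + 29/2) = sqrt(-69869/2) = I*sqrt(139738)/2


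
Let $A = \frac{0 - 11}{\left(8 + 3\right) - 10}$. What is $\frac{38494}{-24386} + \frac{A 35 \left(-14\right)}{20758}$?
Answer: $- \frac{166904478}{126551147} \approx -1.3189$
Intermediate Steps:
$A = -11$ ($A = - \frac{11}{11 - 10} = - \frac{11}{1} = \left(-11\right) 1 = -11$)
$\frac{38494}{-24386} + \frac{A 35 \left(-14\right)}{20758} = \frac{38494}{-24386} + \frac{\left(-11\right) 35 \left(-14\right)}{20758} = 38494 \left(- \frac{1}{24386}\right) + \left(-385\right) \left(-14\right) \frac{1}{20758} = - \frac{19247}{12193} + 5390 \cdot \frac{1}{20758} = - \frac{19247}{12193} + \frac{2695}{10379} = - \frac{166904478}{126551147}$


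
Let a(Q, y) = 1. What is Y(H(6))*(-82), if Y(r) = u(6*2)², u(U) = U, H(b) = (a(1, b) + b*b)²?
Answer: -11808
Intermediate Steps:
H(b) = (1 + b²)² (H(b) = (1 + b*b)² = (1 + b²)²)
Y(r) = 144 (Y(r) = (6*2)² = 12² = 144)
Y(H(6))*(-82) = 144*(-82) = -11808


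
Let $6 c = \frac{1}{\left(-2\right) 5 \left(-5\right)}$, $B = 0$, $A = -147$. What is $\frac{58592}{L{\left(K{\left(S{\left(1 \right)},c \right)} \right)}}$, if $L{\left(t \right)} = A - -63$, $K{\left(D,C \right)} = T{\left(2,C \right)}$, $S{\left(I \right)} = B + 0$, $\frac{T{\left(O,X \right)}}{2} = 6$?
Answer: $- \frac{14648}{21} \approx -697.52$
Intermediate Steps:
$T{\left(O,X \right)} = 12$ ($T{\left(O,X \right)} = 2 \cdot 6 = 12$)
$S{\left(I \right)} = 0$ ($S{\left(I \right)} = 0 + 0 = 0$)
$c = \frac{1}{300}$ ($c = \frac{1}{6 \left(-2\right) 5 \left(-5\right)} = \frac{1}{6 \left(\left(-10\right) \left(-5\right)\right)} = \frac{1}{6 \cdot 50} = \frac{1}{6} \cdot \frac{1}{50} = \frac{1}{300} \approx 0.0033333$)
$K{\left(D,C \right)} = 12$
$L{\left(t \right)} = -84$ ($L{\left(t \right)} = -147 - -63 = -147 + 63 = -84$)
$\frac{58592}{L{\left(K{\left(S{\left(1 \right)},c \right)} \right)}} = \frac{58592}{-84} = 58592 \left(- \frac{1}{84}\right) = - \frac{14648}{21}$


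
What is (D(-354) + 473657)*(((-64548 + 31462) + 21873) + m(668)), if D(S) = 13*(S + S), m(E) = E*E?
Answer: 202042163983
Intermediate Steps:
m(E) = E²
D(S) = 26*S (D(S) = 13*(2*S) = 26*S)
(D(-354) + 473657)*(((-64548 + 31462) + 21873) + m(668)) = (26*(-354) + 473657)*(((-64548 + 31462) + 21873) + 668²) = (-9204 + 473657)*((-33086 + 21873) + 446224) = 464453*(-11213 + 446224) = 464453*435011 = 202042163983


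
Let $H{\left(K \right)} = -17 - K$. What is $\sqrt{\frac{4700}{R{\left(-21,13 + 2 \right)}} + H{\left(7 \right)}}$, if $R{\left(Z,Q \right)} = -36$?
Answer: $\frac{i \sqrt{1391}}{3} \approx 12.432 i$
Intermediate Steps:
$\sqrt{\frac{4700}{R{\left(-21,13 + 2 \right)}} + H{\left(7 \right)}} = \sqrt{\frac{4700}{-36} - 24} = \sqrt{4700 \left(- \frac{1}{36}\right) - 24} = \sqrt{- \frac{1175}{9} - 24} = \sqrt{- \frac{1391}{9}} = \frac{i \sqrt{1391}}{3}$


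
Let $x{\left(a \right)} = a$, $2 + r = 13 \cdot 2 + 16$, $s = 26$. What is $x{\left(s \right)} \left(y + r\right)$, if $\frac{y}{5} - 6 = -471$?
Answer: $-59410$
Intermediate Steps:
$y = -2325$ ($y = 30 + 5 \left(-471\right) = 30 - 2355 = -2325$)
$r = 40$ ($r = -2 + \left(13 \cdot 2 + 16\right) = -2 + \left(26 + 16\right) = -2 + 42 = 40$)
$x{\left(s \right)} \left(y + r\right) = 26 \left(-2325 + 40\right) = 26 \left(-2285\right) = -59410$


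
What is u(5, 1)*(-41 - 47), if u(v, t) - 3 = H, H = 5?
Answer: -704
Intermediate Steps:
u(v, t) = 8 (u(v, t) = 3 + 5 = 8)
u(5, 1)*(-41 - 47) = 8*(-41 - 47) = 8*(-88) = -704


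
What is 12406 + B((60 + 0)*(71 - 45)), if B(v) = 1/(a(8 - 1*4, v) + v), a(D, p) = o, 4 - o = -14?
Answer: 19576669/1578 ≈ 12406.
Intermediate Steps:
o = 18 (o = 4 - 1*(-14) = 4 + 14 = 18)
a(D, p) = 18
B(v) = 1/(18 + v)
12406 + B((60 + 0)*(71 - 45)) = 12406 + 1/(18 + (60 + 0)*(71 - 45)) = 12406 + 1/(18 + 60*26) = 12406 + 1/(18 + 1560) = 12406 + 1/1578 = 19576669/1578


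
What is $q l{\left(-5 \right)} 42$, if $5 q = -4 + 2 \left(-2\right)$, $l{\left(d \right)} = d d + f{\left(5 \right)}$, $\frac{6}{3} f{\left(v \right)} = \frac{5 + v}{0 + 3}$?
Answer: $-1792$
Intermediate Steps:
$f{\left(v \right)} = \frac{5}{6} + \frac{v}{6}$ ($f{\left(v \right)} = \frac{\left(5 + v\right) \frac{1}{0 + 3}}{2} = \frac{\left(5 + v\right) \frac{1}{3}}{2} = \frac{\frac{5}{3} + \frac{v}{3}}{2} = \frac{5}{6} + \frac{v}{6}$)
$l{\left(d \right)} = \frac{5}{3} + d^{2}$ ($l{\left(d \right)} = d d + \left(\frac{5}{6} + \frac{1}{6} \cdot 5\right) = d^{2} + \left(\frac{5}{6} + \frac{5}{6}\right) = d^{2} + \frac{5}{3} = \frac{5}{3} + d^{2}$)
$q = - \frac{8}{5}$ ($q = \frac{-4 + 2 \left(-2\right)}{5} = \frac{-4 - 4}{5} = \frac{1}{5} \left(-8\right) = - \frac{8}{5} \approx -1.6$)
$q l{\left(-5 \right)} 42 = - \frac{8 \left(\frac{5}{3} + \left(-5\right)^{2}\right)}{5} \cdot 42 = - \frac{8 \left(\frac{5}{3} + 25\right)}{5} \cdot 42 = \left(- \frac{8}{5}\right) \frac{80}{3} \cdot 42 = \left(- \frac{128}{3}\right) 42 = -1792$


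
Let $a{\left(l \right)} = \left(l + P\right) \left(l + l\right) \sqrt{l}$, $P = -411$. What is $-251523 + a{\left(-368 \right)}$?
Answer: $-251523 + 2293376 i \sqrt{23} \approx -2.5152 \cdot 10^{5} + 1.0999 \cdot 10^{7} i$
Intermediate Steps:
$a{\left(l \right)} = 2 l^{\frac{3}{2}} \left(-411 + l\right)$ ($a{\left(l \right)} = \left(l - 411\right) \left(l + l\right) \sqrt{l} = \left(-411 + l\right) 2 l \sqrt{l} = 2 l \left(-411 + l\right) \sqrt{l} = 2 l^{\frac{3}{2}} \left(-411 + l\right)$)
$-251523 + a{\left(-368 \right)} = -251523 + 2 \left(-368\right)^{\frac{3}{2}} \left(-411 - 368\right) = -251523 + 2 \left(- 1472 i \sqrt{23}\right) \left(-779\right) = -251523 + 2293376 i \sqrt{23}$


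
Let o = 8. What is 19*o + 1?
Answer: 153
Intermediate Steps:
19*o + 1 = 19*8 + 1 = 152 + 1 = 153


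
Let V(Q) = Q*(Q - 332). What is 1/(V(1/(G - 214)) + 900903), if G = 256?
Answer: 1764/1589178949 ≈ 1.1100e-6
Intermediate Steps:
V(Q) = Q*(-332 + Q)
1/(V(1/(G - 214)) + 900903) = 1/((-332 + 1/(256 - 214))/(256 - 214) + 900903) = 1/((-332 + 1/42)/42 + 900903) = 1/((1/42)*(-13943/42) + 900903) = 1/(-13943/1764 + 900903) = 1/(1589178949/1764) = 1764/1589178949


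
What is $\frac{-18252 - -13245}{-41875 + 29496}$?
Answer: $\frac{5007}{12379} \approx 0.40448$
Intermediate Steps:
$\frac{-18252 - -13245}{-41875 + 29496} = \frac{-18252 + \left(-9903 + 23148\right)}{-12379} = \left(-18252 + 13245\right) \left(- \frac{1}{12379}\right) = \left(-5007\right) \left(- \frac{1}{12379}\right) = \frac{5007}{12379}$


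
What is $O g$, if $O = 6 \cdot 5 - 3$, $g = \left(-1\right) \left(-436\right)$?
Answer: $11772$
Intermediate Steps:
$g = 436$
$O = 27$ ($O = 30 - 3 = 27$)
$O g = 27 \cdot 436 = 11772$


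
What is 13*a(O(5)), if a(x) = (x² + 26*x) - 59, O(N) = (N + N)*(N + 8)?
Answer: 262873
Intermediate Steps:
O(N) = 2*N*(8 + N) (O(N) = (2*N)*(8 + N) = 2*N*(8 + N))
a(x) = -59 + x² + 26*x
13*a(O(5)) = 13*(-59 + (2*5*(8 + 5))² + 26*(2*5*(8 + 5))) = 13*(-59 + (2*5*13)² + 26*(2*5*13)) = 13*(-59 + 130² + 26*130) = 13*(-59 + 16900 + 3380) = 13*20221 = 262873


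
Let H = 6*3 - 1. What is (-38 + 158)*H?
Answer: 2040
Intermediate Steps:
H = 17 (H = 18 - 1 = 17)
(-38 + 158)*H = (-38 + 158)*17 = 120*17 = 2040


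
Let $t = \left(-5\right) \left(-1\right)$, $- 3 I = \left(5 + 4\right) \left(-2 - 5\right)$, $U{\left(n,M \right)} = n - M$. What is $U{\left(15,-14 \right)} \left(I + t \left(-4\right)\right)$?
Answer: $29$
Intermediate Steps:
$I = 21$ ($I = - \frac{\left(5 + 4\right) \left(-2 - 5\right)}{3} = - \frac{9 \left(-7\right)}{3} = \left(- \frac{1}{3}\right) \left(-63\right) = 21$)
$t = 5$
$U{\left(15,-14 \right)} \left(I + t \left(-4\right)\right) = \left(15 - -14\right) \left(21 + 5 \left(-4\right)\right) = \left(15 + 14\right) \left(21 - 20\right) = 29 \cdot 1 = 29$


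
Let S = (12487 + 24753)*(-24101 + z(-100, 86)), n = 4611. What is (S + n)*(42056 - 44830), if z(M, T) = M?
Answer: 2500041504846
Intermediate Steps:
S = -901245240 (S = (12487 + 24753)*(-24101 - 100) = 37240*(-24201) = -901245240)
(S + n)*(42056 - 44830) = (-901245240 + 4611)*(42056 - 44830) = -901240629*(-2774) = 2500041504846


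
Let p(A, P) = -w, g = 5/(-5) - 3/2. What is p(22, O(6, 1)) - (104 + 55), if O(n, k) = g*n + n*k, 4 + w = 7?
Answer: -162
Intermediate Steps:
w = 3 (w = -4 + 7 = 3)
g = -5/2 (g = 5*(-1/5) - 3*1/2 = -1 - 3/2 = -5/2 ≈ -2.5000)
O(n, k) = -5*n/2 + k*n (O(n, k) = -5*n/2 + n*k = -5*n/2 + k*n)
p(A, P) = -3 (p(A, P) = -1*3 = -3)
p(22, O(6, 1)) - (104 + 55) = -3 - (104 + 55) = -3 - 1*159 = -3 - 159 = -162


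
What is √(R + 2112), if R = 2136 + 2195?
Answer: √6443 ≈ 80.268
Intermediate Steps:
R = 4331
√(R + 2112) = √(4331 + 2112) = √6443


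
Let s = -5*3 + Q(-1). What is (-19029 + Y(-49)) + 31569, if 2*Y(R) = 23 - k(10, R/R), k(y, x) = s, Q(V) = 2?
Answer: 12558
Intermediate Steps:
s = -13 (s = -5*3 + 2 = -15 + 2 = -13)
k(y, x) = -13
Y(R) = 18 (Y(R) = (23 - 1*(-13))/2 = (23 + 13)/2 = (½)*36 = 18)
(-19029 + Y(-49)) + 31569 = (-19029 + 18) + 31569 = -19011 + 31569 = 12558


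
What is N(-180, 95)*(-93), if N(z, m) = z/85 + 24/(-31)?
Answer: 4572/17 ≈ 268.94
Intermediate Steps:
N(z, m) = -24/31 + z/85 (N(z, m) = z*(1/85) + 24*(-1/31) = z/85 - 24/31 = -24/31 + z/85)
N(-180, 95)*(-93) = (-24/31 + (1/85)*(-180))*(-93) = (-24/31 - 36/17)*(-93) = -1524/527*(-93) = 4572/17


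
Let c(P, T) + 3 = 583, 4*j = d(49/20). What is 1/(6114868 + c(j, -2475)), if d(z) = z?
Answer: 1/6115448 ≈ 1.6352e-7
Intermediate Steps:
j = 49/80 (j = (49/20)/4 = (49*(1/20))/4 = (¼)*(49/20) = 49/80 ≈ 0.61250)
c(P, T) = 580 (c(P, T) = -3 + 583 = 580)
1/(6114868 + c(j, -2475)) = 1/(6114868 + 580) = 1/6115448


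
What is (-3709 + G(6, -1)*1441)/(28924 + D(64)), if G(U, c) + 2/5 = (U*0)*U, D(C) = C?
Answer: -21427/144940 ≈ -0.14783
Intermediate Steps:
G(U, c) = -⅖ (G(U, c) = -⅖ + (U*0)*U = -⅖ + 0*U = -⅖ + 0 = -⅖)
(-3709 + G(6, -1)*1441)/(28924 + D(64)) = (-3709 - ⅖*1441)/(28924 + 64) = (-3709 - 2882/5)/28988 = -21427/5*1/28988 = -21427/144940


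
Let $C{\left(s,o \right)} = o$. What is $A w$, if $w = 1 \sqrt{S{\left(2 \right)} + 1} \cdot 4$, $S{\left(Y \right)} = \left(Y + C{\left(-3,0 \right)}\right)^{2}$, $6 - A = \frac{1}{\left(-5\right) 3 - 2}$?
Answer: $\frac{412 \sqrt{5}}{17} \approx 54.192$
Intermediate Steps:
$A = \frac{103}{17}$ ($A = 6 - \frac{1}{\left(-5\right) 3 - 2} = 6 - \frac{1}{-15 - 2} = 6 - \frac{1}{-17} = 6 - - \frac{1}{17} = 6 + \frac{1}{17} = \frac{103}{17} \approx 6.0588$)
$S{\left(Y \right)} = Y^{2}$ ($S{\left(Y \right)} = \left(Y + 0\right)^{2} = Y^{2}$)
$w = 4 \sqrt{5}$ ($w = 1 \sqrt{2^{2} + 1} \cdot 4 = 1 \sqrt{4 + 1} \cdot 4 = 1 \sqrt{5} \cdot 4 = \sqrt{5} \cdot 4 = 4 \sqrt{5} \approx 8.9443$)
$A w = \frac{103 \cdot 4 \sqrt{5}}{17} = \frac{412 \sqrt{5}}{17}$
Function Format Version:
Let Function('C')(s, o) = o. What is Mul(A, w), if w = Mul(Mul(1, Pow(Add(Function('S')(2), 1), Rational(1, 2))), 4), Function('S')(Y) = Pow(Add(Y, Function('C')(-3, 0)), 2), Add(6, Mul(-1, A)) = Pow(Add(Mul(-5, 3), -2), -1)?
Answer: Mul(Rational(412, 17), Pow(5, Rational(1, 2))) ≈ 54.192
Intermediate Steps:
A = Rational(103, 17) (A = Add(6, Mul(-1, Pow(Add(Mul(-5, 3), -2), -1))) = Add(6, Mul(-1, Pow(Add(-15, -2), -1))) = Add(6, Mul(-1, Pow(-17, -1))) = Add(6, Mul(-1, Rational(-1, 17))) = Add(6, Rational(1, 17)) = Rational(103, 17) ≈ 6.0588)
Function('S')(Y) = Pow(Y, 2) (Function('S')(Y) = Pow(Add(Y, 0), 2) = Pow(Y, 2))
w = Mul(4, Pow(5, Rational(1, 2))) (w = Mul(Mul(1, Pow(Add(Pow(2, 2), 1), Rational(1, 2))), 4) = Mul(Mul(1, Pow(Add(4, 1), Rational(1, 2))), 4) = Mul(Mul(1, Pow(5, Rational(1, 2))), 4) = Mul(Pow(5, Rational(1, 2)), 4) = Mul(4, Pow(5, Rational(1, 2))) ≈ 8.9443)
Mul(A, w) = Mul(Rational(103, 17), Mul(4, Pow(5, Rational(1, 2)))) = Mul(Rational(412, 17), Pow(5, Rational(1, 2)))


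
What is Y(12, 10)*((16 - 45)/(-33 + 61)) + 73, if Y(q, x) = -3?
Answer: 2131/28 ≈ 76.107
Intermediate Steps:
Y(12, 10)*((16 - 45)/(-33 + 61)) + 73 = -3*(16 - 45)/(-33 + 61) + 73 = -(-87)/28 + 73 = -3*(-29/28) + 73 = 87/28 + 73 = 2131/28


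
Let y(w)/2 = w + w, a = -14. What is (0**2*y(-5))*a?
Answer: 0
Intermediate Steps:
y(w) = 4*w (y(w) = 2*(w + w) = 2*(2*w) = 4*w)
(0**2*y(-5))*a = (0**2*(4*(-5)))*(-14) = (0*(-20))*(-14) = 0*(-14) = 0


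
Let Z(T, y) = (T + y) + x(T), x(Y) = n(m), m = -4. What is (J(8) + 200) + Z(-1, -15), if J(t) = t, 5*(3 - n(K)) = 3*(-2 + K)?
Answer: 993/5 ≈ 198.60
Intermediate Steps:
n(K) = 21/5 - 3*K/5 (n(K) = 3 - 3*(-2 + K)/5 = 3 - (-6 + 3*K)/5 = 3 + (6/5 - 3*K/5) = 21/5 - 3*K/5)
x(Y) = 33/5 (x(Y) = 21/5 - ⅗*(-4) = 21/5 + 12/5 = 33/5)
Z(T, y) = 33/5 + T + y (Z(T, y) = (T + y) + 33/5 = 33/5 + T + y)
(J(8) + 200) + Z(-1, -15) = (8 + 200) + (33/5 - 1 - 15) = 208 - 47/5 = 993/5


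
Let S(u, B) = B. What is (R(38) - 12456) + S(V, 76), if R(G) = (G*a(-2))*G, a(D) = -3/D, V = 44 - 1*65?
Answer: -10214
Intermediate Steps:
V = -21 (V = 44 - 65 = -21)
R(G) = 3*G²/2 (R(G) = (G*(-3/(-2)))*G = (G*(-3*(-½)))*G = (G*(3/2))*G = (3*G/2)*G = 3*G²/2)
(R(38) - 12456) + S(V, 76) = ((3/2)*38² - 12456) + 76 = ((3/2)*1444 - 12456) + 76 = (2166 - 12456) + 76 = -10290 + 76 = -10214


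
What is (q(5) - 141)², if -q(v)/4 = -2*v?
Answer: 10201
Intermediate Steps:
q(v) = 8*v (q(v) = -(-8)*v = 8*v)
(q(5) - 141)² = (8*5 - 141)² = (40 - 141)² = (-101)² = 10201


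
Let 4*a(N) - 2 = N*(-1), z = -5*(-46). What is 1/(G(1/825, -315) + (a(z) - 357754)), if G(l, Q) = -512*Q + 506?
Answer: -1/196025 ≈ -5.1014e-6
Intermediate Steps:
z = 230
a(N) = ½ - N/4 (a(N) = ½ + (N*(-1))/4 = ½ + (-N)/4 = ½ - N/4)
G(l, Q) = 506 - 512*Q
1/(G(1/825, -315) + (a(z) - 357754)) = 1/((506 - 512*(-315)) + ((½ - ¼*230) - 357754)) = 1/((506 + 161280) + ((½ - 115/2) - 357754)) = 1/(161786 + (-57 - 357754)) = 1/(161786 - 357811) = 1/(-196025) = -1/196025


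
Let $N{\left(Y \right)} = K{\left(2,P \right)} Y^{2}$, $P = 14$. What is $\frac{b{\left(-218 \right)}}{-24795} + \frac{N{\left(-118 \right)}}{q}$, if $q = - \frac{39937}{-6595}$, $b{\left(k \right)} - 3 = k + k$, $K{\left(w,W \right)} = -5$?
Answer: $- \frac{11384455707779}{990237915} \approx -11497.0$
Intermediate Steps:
$b{\left(k \right)} = 3 + 2 k$ ($b{\left(k \right)} = 3 + \left(k + k\right) = 3 + 2 k$)
$N{\left(Y \right)} = - 5 Y^{2}$
$q = \frac{39937}{6595}$ ($q = \left(-39937\right) \left(- \frac{1}{6595}\right) = \frac{39937}{6595} \approx 6.0556$)
$\frac{b{\left(-218 \right)}}{-24795} + \frac{N{\left(-118 \right)}}{q} = \frac{3 + 2 \left(-218\right)}{-24795} + \frac{\left(-5\right) \left(-118\right)^{2}}{\frac{39937}{6595}} = \left(3 - 436\right) \left(- \frac{1}{24795}\right) + \left(-5\right) 13924 \cdot \frac{6595}{39937} = \left(-433\right) \left(- \frac{1}{24795}\right) - \frac{459143900}{39937} = \frac{433}{24795} - \frac{459143900}{39937} = - \frac{11384455707779}{990237915}$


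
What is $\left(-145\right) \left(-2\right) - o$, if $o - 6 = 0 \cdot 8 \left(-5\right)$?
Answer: $284$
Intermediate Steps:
$o = 6$ ($o = 6 + 0 \cdot 8 \left(-5\right) = 6 + 0 \left(-5\right) = 6 + 0 = 6$)
$\left(-145\right) \left(-2\right) - o = \left(-145\right) \left(-2\right) - 6 = 290 - 6 = 284$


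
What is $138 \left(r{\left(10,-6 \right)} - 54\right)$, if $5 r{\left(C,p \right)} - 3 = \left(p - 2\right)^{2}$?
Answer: $- \frac{28014}{5} \approx -5602.8$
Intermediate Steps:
$r{\left(C,p \right)} = \frac{3}{5} + \frac{\left(-2 + p\right)^{2}}{5}$ ($r{\left(C,p \right)} = \frac{3}{5} + \frac{\left(p - 2\right)^{2}}{5} = \frac{3}{5} + \frac{\left(-2 + p\right)^{2}}{5}$)
$138 \left(r{\left(10,-6 \right)} - 54\right) = 138 \left(\left(\frac{3}{5} + \frac{\left(-2 - 6\right)^{2}}{5}\right) - 54\right) = 138 \left(\left(\frac{3}{5} + \frac{\left(-8\right)^{2}}{5}\right) - 54\right) = 138 \left(\left(\frac{3}{5} + \frac{1}{5} \cdot 64\right) - 54\right) = 138 \left(\left(\frac{3}{5} + \frac{64}{5}\right) - 54\right) = 138 \left(\frac{67}{5} - 54\right) = 138 \left(- \frac{203}{5}\right) = - \frac{28014}{5}$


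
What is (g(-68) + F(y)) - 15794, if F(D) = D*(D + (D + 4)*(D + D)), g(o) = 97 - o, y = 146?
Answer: 6400487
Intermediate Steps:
F(D) = D*(D + 2*D*(4 + D)) (F(D) = D*(D + (4 + D)*(2*D)) = D*(D + 2*D*(4 + D)))
(g(-68) + F(y)) - 15794 = ((97 - 1*(-68)) + 146**2*(9 + 2*146)) - 15794 = ((97 + 68) + 21316*(9 + 292)) - 15794 = (165 + 21316*301) - 15794 = (165 + 6416116) - 15794 = 6416281 - 15794 = 6400487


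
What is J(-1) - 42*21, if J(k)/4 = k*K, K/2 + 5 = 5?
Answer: -882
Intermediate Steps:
K = 0 (K = -10 + 2*5 = -10 + 10 = 0)
J(k) = 0 (J(k) = 4*(k*0) = 4*0 = 0)
J(-1) - 42*21 = 0 - 42*21 = 0 - 882 = -882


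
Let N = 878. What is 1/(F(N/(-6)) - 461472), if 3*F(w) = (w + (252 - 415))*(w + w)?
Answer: -27/11644960 ≈ -2.3186e-6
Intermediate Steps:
F(w) = 2*w*(-163 + w)/3 (F(w) = ((w + (252 - 415))*(w + w))/3 = ((w - 163)*(2*w))/3 = ((-163 + w)*(2*w))/3 = (2*w*(-163 + w))/3 = 2*w*(-163 + w)/3)
1/(F(N/(-6)) - 461472) = 1/(2*(878/(-6))*(-163 + 878/(-6))/3 - 461472) = 1/(2*(878*(-1/6))*(-163 + 878*(-1/6))/3 - 461472) = 1/((2/3)*(-439/3)*(-163 - 439/3) - 461472) = 1/((2/3)*(-439/3)*(-928/3) - 461472) = 1/(814784/27 - 461472) = 1/(-11644960/27) = -27/11644960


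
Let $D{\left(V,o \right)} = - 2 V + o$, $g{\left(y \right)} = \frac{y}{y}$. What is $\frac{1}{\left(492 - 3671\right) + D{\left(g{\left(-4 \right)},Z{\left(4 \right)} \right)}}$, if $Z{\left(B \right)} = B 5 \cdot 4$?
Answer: $- \frac{1}{3101} \approx -0.00032248$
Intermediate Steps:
$g{\left(y \right)} = 1$
$Z{\left(B \right)} = 20 B$ ($Z{\left(B \right)} = 5 B 4 = 20 B$)
$D{\left(V,o \right)} = o - 2 V$
$\frac{1}{\left(492 - 3671\right) + D{\left(g{\left(-4 \right)},Z{\left(4 \right)} \right)}} = \frac{1}{\left(492 - 3671\right) + \left(20 \cdot 4 - 2\right)} = \frac{1}{-3179 + \left(80 - 2\right)} = \frac{1}{-3179 + 78} = \frac{1}{-3101} = - \frac{1}{3101}$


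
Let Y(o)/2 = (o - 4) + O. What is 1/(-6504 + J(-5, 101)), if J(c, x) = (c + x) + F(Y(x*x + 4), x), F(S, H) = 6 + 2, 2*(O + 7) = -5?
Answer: -1/6400 ≈ -0.00015625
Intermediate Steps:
O = -19/2 (O = -7 + (½)*(-5) = -7 - 5/2 = -19/2 ≈ -9.5000)
Y(o) = -27 + 2*o (Y(o) = 2*((o - 4) - 19/2) = 2*((-4 + o) - 19/2) = 2*(-27/2 + o) = -27 + 2*o)
F(S, H) = 8
J(c, x) = 8 + c + x (J(c, x) = (c + x) + 8 = 8 + c + x)
1/(-6504 + J(-5, 101)) = 1/(-6504 + (8 - 5 + 101)) = 1/(-6504 + 104) = 1/(-6400) = -1/6400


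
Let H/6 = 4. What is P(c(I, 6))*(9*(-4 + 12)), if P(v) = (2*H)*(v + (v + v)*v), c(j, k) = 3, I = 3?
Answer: 72576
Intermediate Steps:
H = 24 (H = 6*4 = 24)
P(v) = 48*v + 96*v² (P(v) = (2*24)*(v + (v + v)*v) = 48*(v + (2*v)*v) = 48*(v + 2*v²) = 48*v + 96*v²)
P(c(I, 6))*(9*(-4 + 12)) = (48*3*(1 + 2*3))*(9*(-4 + 12)) = (48*3*(1 + 6))*(9*8) = (48*3*7)*72 = 1008*72 = 72576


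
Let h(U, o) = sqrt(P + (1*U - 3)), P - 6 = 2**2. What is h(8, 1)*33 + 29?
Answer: 29 + 33*sqrt(15) ≈ 156.81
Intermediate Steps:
P = 10 (P = 6 + 2**2 = 6 + 4 = 10)
h(U, o) = sqrt(7 + U) (h(U, o) = sqrt(10 + (1*U - 3)) = sqrt(10 + (U - 3)) = sqrt(10 + (-3 + U)) = sqrt(7 + U))
h(8, 1)*33 + 29 = sqrt(7 + 8)*33 + 29 = sqrt(15)*33 + 29 = 33*sqrt(15) + 29 = 29 + 33*sqrt(15)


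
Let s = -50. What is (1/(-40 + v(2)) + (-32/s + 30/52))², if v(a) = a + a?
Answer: 193571569/136890000 ≈ 1.4141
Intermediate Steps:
v(a) = 2*a
(1/(-40 + v(2)) + (-32/s + 30/52))² = (1/(-40 + 2*2) + (-32/(-50) + 30/52))² = (1/(-40 + 4) + (-32*(-1/50) + 30*(1/52)))² = (1/(-36) + (16/25 + 15/26))² = (-1/36 + 791/650)² = (13913/11700)² = 193571569/136890000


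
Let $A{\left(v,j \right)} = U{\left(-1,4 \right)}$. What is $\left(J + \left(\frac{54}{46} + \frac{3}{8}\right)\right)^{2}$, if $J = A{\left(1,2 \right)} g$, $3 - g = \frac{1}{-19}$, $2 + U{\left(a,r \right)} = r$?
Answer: $\frac{716044081}{12222016} \approx 58.586$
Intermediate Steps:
$U{\left(a,r \right)} = -2 + r$
$g = \frac{58}{19}$ ($g = 3 - \frac{1}{-19} = 3 - - \frac{1}{19} = 3 + \frac{1}{19} = \frac{58}{19} \approx 3.0526$)
$A{\left(v,j \right)} = 2$ ($A{\left(v,j \right)} = -2 + 4 = 2$)
$J = \frac{116}{19}$ ($J = 2 \cdot \frac{58}{19} = \frac{116}{19} \approx 6.1053$)
$\left(J + \left(\frac{54}{46} + \frac{3}{8}\right)\right)^{2} = \left(\frac{116}{19} + \left(\frac{54}{46} + \frac{3}{8}\right)\right)^{2} = \left(\frac{116}{19} + \left(54 \cdot \frac{1}{46} + 3 \cdot \frac{1}{8}\right)\right)^{2} = \left(\frac{116}{19} + \left(\frac{27}{23} + \frac{3}{8}\right)\right)^{2} = \left(\frac{116}{19} + \frac{285}{184}\right)^{2} = \left(\frac{26759}{3496}\right)^{2} = \frac{716044081}{12222016}$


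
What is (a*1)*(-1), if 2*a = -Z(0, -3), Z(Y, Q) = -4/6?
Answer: -⅓ ≈ -0.33333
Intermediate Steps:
Z(Y, Q) = -⅔ (Z(Y, Q) = -4*⅙ = -⅔)
a = ⅓ (a = (-1*(-⅔))/2 = (½)*(⅔) = ⅓ ≈ 0.33333)
(a*1)*(-1) = ((⅓)*1)*(-1) = (⅓)*(-1) = -⅓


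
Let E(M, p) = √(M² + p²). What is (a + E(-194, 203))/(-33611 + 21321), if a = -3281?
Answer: 3281/12290 - √78845/12290 ≈ 0.24412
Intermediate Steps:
(a + E(-194, 203))/(-33611 + 21321) = (-3281 + √((-194)² + 203²))/(-33611 + 21321) = (-3281 + √(37636 + 41209))/(-12290) = (-3281 + √78845)*(-1/12290) = 3281/12290 - √78845/12290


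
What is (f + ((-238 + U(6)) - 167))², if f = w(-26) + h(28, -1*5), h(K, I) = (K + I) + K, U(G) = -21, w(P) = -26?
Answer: 160801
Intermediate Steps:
h(K, I) = I + 2*K (h(K, I) = (I + K) + K = I + 2*K)
f = 25 (f = -26 + (-1*5 + 2*28) = -26 + (-5 + 56) = -26 + 51 = 25)
(f + ((-238 + U(6)) - 167))² = (25 + ((-238 - 21) - 167))² = (25 + (-259 - 167))² = (25 - 426)² = (-401)² = 160801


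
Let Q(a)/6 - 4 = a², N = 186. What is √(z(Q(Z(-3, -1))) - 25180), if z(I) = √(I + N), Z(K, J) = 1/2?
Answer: √(-100720 + 6*√94)/2 ≈ 158.64*I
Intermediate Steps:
Z(K, J) = ½
Q(a) = 24 + 6*a²
z(I) = √(186 + I) (z(I) = √(I + 186) = √(186 + I))
√(z(Q(Z(-3, -1))) - 25180) = √(√(186 + (24 + 6*(½)²)) - 25180) = √(√(186 + (24 + 6*(¼))) - 25180) = √(√(186 + (24 + 3/2)) - 25180) = √(√(186 + 51/2) - 25180) = √(√(423/2) - 25180) = √(3*√94/2 - 25180) = √(-25180 + 3*√94/2)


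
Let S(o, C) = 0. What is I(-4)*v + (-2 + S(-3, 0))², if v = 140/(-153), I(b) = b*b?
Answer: -1628/153 ≈ -10.641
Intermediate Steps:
I(b) = b²
v = -140/153 (v = 140*(-1/153) = -140/153 ≈ -0.91503)
I(-4)*v + (-2 + S(-3, 0))² = (-4)²*(-140/153) + (-2 + 0)² = 16*(-140/153) + (-2)² = -2240/153 + 4 = -1628/153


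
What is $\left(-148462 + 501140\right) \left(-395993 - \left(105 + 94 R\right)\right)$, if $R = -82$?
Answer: $-136976608420$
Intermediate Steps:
$\left(-148462 + 501140\right) \left(-395993 - \left(105 + 94 R\right)\right) = \left(-148462 + 501140\right) \left(-395993 - -7603\right) = 352678 \left(-395993 + \left(7708 - 105\right)\right) = 352678 \left(-395993 + 7603\right) = 352678 \left(-388390\right) = -136976608420$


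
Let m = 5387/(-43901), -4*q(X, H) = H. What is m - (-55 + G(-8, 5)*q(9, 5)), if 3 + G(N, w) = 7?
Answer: 2628673/43901 ≈ 59.877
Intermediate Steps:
q(X, H) = -H/4
G(N, w) = 4 (G(N, w) = -3 + 7 = 4)
m = -5387/43901 (m = 5387*(-1/43901) = -5387/43901 ≈ -0.12271)
m - (-55 + G(-8, 5)*q(9, 5)) = -5387/43901 - (-55 + 4*(-¼*5)) = -5387/43901 - (-55 + 4*(-5/4)) = -5387/43901 - (-55 - 5) = -5387/43901 - 1*(-60) = -5387/43901 + 60 = 2628673/43901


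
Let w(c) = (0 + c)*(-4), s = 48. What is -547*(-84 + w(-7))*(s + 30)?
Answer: 2389296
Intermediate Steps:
w(c) = -4*c (w(c) = c*(-4) = -4*c)
-547*(-84 + w(-7))*(s + 30) = -547*(-84 - 4*(-7))*(48 + 30) = -547*(-84 + 28)*78 = -(-30632)*78 = -547*(-4368) = 2389296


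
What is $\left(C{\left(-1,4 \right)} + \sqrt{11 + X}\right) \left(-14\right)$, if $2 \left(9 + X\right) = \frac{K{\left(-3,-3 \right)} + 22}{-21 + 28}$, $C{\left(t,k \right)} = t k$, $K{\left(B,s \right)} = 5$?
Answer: $56 - \sqrt{770} \approx 28.251$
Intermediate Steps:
$C{\left(t,k \right)} = k t$
$X = - \frac{99}{14}$ ($X = -9 + \frac{\left(5 + 22\right) \frac{1}{-21 + 28}}{2} = -9 + \frac{27 \cdot \frac{1}{7}}{2} = -9 + \frac{1}{2} \cdot \frac{27}{7} = -9 + \frac{27}{14} = - \frac{99}{14} \approx -7.0714$)
$\left(C{\left(-1,4 \right)} + \sqrt{11 + X}\right) \left(-14\right) = \left(4 \left(-1\right) + \sqrt{11 - \frac{99}{14}}\right) \left(-14\right) = \left(-4 + \sqrt{\frac{55}{14}}\right) \left(-14\right) = \left(-4 + \frac{\sqrt{770}}{14}\right) \left(-14\right) = 56 - \sqrt{770}$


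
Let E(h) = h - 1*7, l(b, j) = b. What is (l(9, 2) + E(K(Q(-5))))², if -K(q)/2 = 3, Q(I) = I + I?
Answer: 16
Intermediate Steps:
Q(I) = 2*I
K(q) = -6 (K(q) = -2*3 = -6)
E(h) = -7 + h (E(h) = h - 7 = -7 + h)
(l(9, 2) + E(K(Q(-5))))² = (9 + (-7 - 6))² = (9 - 13)² = (-4)² = 16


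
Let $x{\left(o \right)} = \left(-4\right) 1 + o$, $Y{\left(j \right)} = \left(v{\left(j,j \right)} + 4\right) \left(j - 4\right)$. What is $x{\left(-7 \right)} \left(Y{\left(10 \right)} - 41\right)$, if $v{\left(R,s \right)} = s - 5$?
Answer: $-143$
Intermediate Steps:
$v{\left(R,s \right)} = -5 + s$
$Y{\left(j \right)} = \left(-1 + j\right) \left(-4 + j\right)$ ($Y{\left(j \right)} = \left(\left(-5 + j\right) + 4\right) \left(j - 4\right) = \left(-1 + j\right) \left(-4 + j\right)$)
$x{\left(o \right)} = -4 + o$
$x{\left(-7 \right)} \left(Y{\left(10 \right)} - 41\right) = \left(-4 - 7\right) \left(\left(4 + 10 \left(-5 + 10\right)\right) - 41\right) = - 11 \left(\left(4 + 10 \cdot 5\right) - 41\right) = - 11 \left(\left(4 + 50\right) - 41\right) = - 11 \left(54 - 41\right) = \left(-11\right) 13 = -143$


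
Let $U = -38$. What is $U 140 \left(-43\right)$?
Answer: $228760$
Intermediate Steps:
$U 140 \left(-43\right) = \left(-38\right) 140 \left(-43\right) = \left(-5320\right) \left(-43\right) = 228760$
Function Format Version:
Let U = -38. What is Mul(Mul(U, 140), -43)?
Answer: 228760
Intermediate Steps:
Mul(Mul(U, 140), -43) = Mul(Mul(-38, 140), -43) = Mul(-5320, -43) = 228760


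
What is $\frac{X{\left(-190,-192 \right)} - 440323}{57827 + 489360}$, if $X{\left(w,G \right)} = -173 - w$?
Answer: $- \frac{440306}{547187} \approx -0.80467$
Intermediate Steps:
$\frac{X{\left(-190,-192 \right)} - 440323}{57827 + 489360} = \frac{\left(-173 - -190\right) - 440323}{57827 + 489360} = \frac{\left(-173 + 190\right) - 440323}{547187} = \left(17 - 440323\right) \frac{1}{547187} = \left(-440306\right) \frac{1}{547187} = - \frac{440306}{547187}$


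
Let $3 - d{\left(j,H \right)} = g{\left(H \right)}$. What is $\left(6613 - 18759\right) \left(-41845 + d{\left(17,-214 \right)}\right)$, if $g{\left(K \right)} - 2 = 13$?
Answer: $508395122$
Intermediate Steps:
$g{\left(K \right)} = 15$ ($g{\left(K \right)} = 2 + 13 = 15$)
$d{\left(j,H \right)} = -12$ ($d{\left(j,H \right)} = 3 - 15 = -12$)
$\left(6613 - 18759\right) \left(-41845 + d{\left(17,-214 \right)}\right) = \left(6613 - 18759\right) \left(-41845 - 12\right) = \left(-12146\right) \left(-41857\right) = 508395122$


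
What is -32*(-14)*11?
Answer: 4928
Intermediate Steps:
-32*(-14)*11 = 448*11 = 4928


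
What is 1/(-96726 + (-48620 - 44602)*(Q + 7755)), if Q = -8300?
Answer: 1/50709264 ≈ 1.9720e-8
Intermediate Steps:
1/(-96726 + (-48620 - 44602)*(Q + 7755)) = 1/(-96726 + (-48620 - 44602)*(-8300 + 7755)) = 1/(-96726 - 93222*(-545)) = 1/(-96726 + 50805990) = 1/50709264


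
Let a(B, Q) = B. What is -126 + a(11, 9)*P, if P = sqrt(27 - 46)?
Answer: -126 + 11*I*sqrt(19) ≈ -126.0 + 47.948*I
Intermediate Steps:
P = I*sqrt(19) (P = sqrt(-19) = I*sqrt(19) ≈ 4.3589*I)
-126 + a(11, 9)*P = -126 + 11*(I*sqrt(19)) = -126 + 11*I*sqrt(19)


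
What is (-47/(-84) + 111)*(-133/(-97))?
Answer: 178049/1164 ≈ 152.96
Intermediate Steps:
(-47/(-84) + 111)*(-133/(-97)) = (-47*(-1/84) + 111)*(-133*(-1/97)) = (47/84 + 111)*(133/97) = (9371/84)*(133/97) = 178049/1164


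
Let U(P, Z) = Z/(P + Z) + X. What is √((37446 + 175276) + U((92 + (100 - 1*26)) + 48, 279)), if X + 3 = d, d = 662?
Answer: 6*√1440616006/493 ≈ 461.93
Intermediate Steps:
X = 659 (X = -3 + 662 = 659)
U(P, Z) = 659 + Z/(P + Z) (U(P, Z) = Z/(P + Z) + 659 = 659 + Z/(P + Z))
√((37446 + 175276) + U((92 + (100 - 1*26)) + 48, 279)) = √((37446 + 175276) + (659*((92 + (100 - 1*26)) + 48) + 660*279)/(((92 + (100 - 1*26)) + 48) + 279)) = √(212722 + (659*((92 + (100 - 26)) + 48) + 184140)/(((92 + (100 - 26)) + 48) + 279)) = √(212722 + (659*((92 + 74) + 48) + 184140)/(((92 + 74) + 48) + 279)) = √(212722 + (659*(166 + 48) + 184140)/((166 + 48) + 279)) = √(212722 + (659*214 + 184140)/(214 + 279)) = √(212722 + (141026 + 184140)/493) = √(212722 + (1/493)*325166) = √(212722 + 325166/493) = √(105197112/493) = 6*√1440616006/493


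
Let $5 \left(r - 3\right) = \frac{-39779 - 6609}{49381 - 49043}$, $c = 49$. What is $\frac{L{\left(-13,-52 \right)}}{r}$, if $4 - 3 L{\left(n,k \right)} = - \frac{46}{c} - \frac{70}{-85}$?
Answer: $- \frac{2896660}{51626841} \approx -0.056108$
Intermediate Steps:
$L{\left(n,k \right)} = \frac{3428}{2499}$ ($L{\left(n,k \right)} = \frac{4}{3} - \frac{- \frac{46}{49} - \frac{70}{-85}}{3} = \frac{4}{3} - \frac{\left(-46\right) \frac{1}{49} - - \frac{14}{17}}{3} = \frac{4}{3} - \frac{- \frac{46}{49} + \frac{14}{17}}{3} = \frac{4}{3} - - \frac{32}{833} = \frac{4}{3} + \frac{32}{833} = \frac{3428}{2499}$)
$r = - \frac{20659}{845}$ ($r = 3 + \frac{\left(-39779 - 6609\right) \frac{1}{49381 - 49043}}{5} = 3 + \frac{\left(-46388\right) \frac{1}{338}}{5} = 3 + \frac{1}{5} \left(- \frac{23194}{169}\right) = 3 - \frac{23194}{845} = - \frac{20659}{845} \approx -24.449$)
$\frac{L{\left(-13,-52 \right)}}{r} = \frac{3428}{2499 \left(- \frac{20659}{845}\right)} = \frac{3428}{2499} \left(- \frac{845}{20659}\right) = - \frac{2896660}{51626841}$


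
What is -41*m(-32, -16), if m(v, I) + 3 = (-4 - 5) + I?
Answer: 1148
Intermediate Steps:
m(v, I) = -12 + I (m(v, I) = -3 + ((-4 - 5) + I) = -3 + (-9 + I) = -12 + I)
-41*m(-32, -16) = -41*(-12 - 16) = -41*(-28) = 1148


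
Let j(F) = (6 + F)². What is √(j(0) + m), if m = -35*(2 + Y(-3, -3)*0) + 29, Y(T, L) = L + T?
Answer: I*√5 ≈ 2.2361*I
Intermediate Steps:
m = -41 (m = -35*(2 + (-3 - 3)*0) + 29 = -35*(2 - 6*0) + 29 = -35*(2 + 0) + 29 = -35*2 + 29 = -70 + 29 = -41)
√(j(0) + m) = √((6 + 0)² - 41) = √(6² - 41) = √(36 - 41) = √(-5) = I*√5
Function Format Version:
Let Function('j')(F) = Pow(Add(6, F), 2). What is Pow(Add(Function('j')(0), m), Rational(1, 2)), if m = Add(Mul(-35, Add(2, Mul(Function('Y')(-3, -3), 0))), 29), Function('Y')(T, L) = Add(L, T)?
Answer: Mul(I, Pow(5, Rational(1, 2))) ≈ Mul(2.2361, I)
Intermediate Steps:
m = -41 (m = Add(Mul(-35, Add(2, Mul(Add(-3, -3), 0))), 29) = Add(Mul(-35, Add(2, Mul(-6, 0))), 29) = Add(Mul(-35, Add(2, 0)), 29) = Add(Mul(-35, 2), 29) = Add(-70, 29) = -41)
Pow(Add(Function('j')(0), m), Rational(1, 2)) = Pow(Add(Pow(Add(6, 0), 2), -41), Rational(1, 2)) = Pow(Add(Pow(6, 2), -41), Rational(1, 2)) = Pow(Add(36, -41), Rational(1, 2)) = Pow(-5, Rational(1, 2)) = Mul(I, Pow(5, Rational(1, 2)))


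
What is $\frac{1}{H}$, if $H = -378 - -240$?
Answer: $- \frac{1}{138} \approx -0.0072464$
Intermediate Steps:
$H = -138$ ($H = -378 + 240 = -138$)
$\frac{1}{H} = \frac{1}{-138} = - \frac{1}{138}$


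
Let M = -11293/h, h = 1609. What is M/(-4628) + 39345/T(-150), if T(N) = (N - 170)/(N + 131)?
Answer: 278331801931/119143232 ≈ 2336.1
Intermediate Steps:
T(N) = (-170 + N)/(131 + N)
M = -11293/1609 ≈ -7.0186
M/(-4628) + 39345/T(-150) = -11293/1609/(-4628) + 39345/(((-170 - 150)/(131 - 150))) = -11293/1609*(-1/4628) + 39345/((-320/(-19))) = 11293/7446452 + 39345/((-1/19*(-320))) = 11293/7446452 + 39345/(320/19) = 11293/7446452 + 39345*(19/320) = 11293/7446452 + 149511/64 = 278331801931/119143232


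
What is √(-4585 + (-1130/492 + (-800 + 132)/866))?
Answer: 7*I*√1062379748298/106518 ≈ 67.735*I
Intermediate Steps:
√(-4585 + (-1130/492 + (-800 + 132)/866)) = √(-4585 + (-1130*1/492 - 668*1/866)) = √(-4585 + (-565/246 - 334/433)) = √(-4585 - 326809/106518) = √(-488711839/106518) = 7*I*√1062379748298/106518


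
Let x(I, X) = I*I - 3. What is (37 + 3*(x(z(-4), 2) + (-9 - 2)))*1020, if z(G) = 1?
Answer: -2040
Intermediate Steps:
x(I, X) = -3 + I² (x(I, X) = I² - 3 = -3 + I²)
(37 + 3*(x(z(-4), 2) + (-9 - 2)))*1020 = (37 + 3*((-3 + 1²) + (-9 - 2)))*1020 = (37 + 3*((-3 + 1) - 11))*1020 = (37 + 3*(-2 - 11))*1020 = (37 + 3*(-13))*1020 = (37 - 39)*1020 = -2*1020 = -2040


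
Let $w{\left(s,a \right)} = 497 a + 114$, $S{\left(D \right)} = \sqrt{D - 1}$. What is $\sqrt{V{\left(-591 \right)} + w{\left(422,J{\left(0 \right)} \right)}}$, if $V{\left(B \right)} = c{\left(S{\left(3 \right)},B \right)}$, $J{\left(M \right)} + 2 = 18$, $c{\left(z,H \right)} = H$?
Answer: $5 \sqrt{299} \approx 86.458$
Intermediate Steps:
$S{\left(D \right)} = \sqrt{-1 + D}$
$J{\left(M \right)} = 16$ ($J{\left(M \right)} = -2 + 18 = 16$)
$w{\left(s,a \right)} = 114 + 497 a$
$V{\left(B \right)} = B$
$\sqrt{V{\left(-591 \right)} + w{\left(422,J{\left(0 \right)} \right)}} = \sqrt{-591 + \left(114 + 497 \cdot 16\right)} = \sqrt{-591 + \left(114 + 7952\right)} = \sqrt{-591 + 8066} = \sqrt{7475} = 5 \sqrt{299}$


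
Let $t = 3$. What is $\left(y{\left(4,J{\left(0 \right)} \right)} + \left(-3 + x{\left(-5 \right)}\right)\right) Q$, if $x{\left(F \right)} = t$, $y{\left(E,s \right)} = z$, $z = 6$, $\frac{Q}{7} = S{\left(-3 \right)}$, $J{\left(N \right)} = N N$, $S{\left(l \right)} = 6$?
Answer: $252$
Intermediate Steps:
$J{\left(N \right)} = N^{2}$
$Q = 42$ ($Q = 7 \cdot 6 = 42$)
$y{\left(E,s \right)} = 6$
$x{\left(F \right)} = 3$
$\left(y{\left(4,J{\left(0 \right)} \right)} + \left(-3 + x{\left(-5 \right)}\right)\right) Q = \left(6 + \left(-3 + 3\right)\right) 42 = \left(6 + 0\right) 42 = 6 \cdot 42 = 252$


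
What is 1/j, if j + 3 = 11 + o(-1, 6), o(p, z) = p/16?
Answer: 16/127 ≈ 0.12598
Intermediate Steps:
o(p, z) = p/16 (o(p, z) = p*(1/16) = p/16)
j = 127/16 (j = -3 + (11 + (1/16)*(-1)) = -3 + (11 - 1/16) = -3 + 175/16 = 127/16 ≈ 7.9375)
1/j = 1/(127/16) = 16/127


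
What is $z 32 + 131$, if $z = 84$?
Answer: $2819$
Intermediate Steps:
$z 32 + 131 = 84 \cdot 32 + 131 = 2688 + 131 = 2819$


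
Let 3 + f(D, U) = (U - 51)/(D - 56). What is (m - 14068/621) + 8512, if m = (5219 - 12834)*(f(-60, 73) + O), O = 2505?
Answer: -685883441803/36018 ≈ -1.9043e+7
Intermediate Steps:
f(D, U) = -3 + (-51 + U)/(-56 + D) (f(D, U) = -3 + (U - 51)/(D - 56) = -3 + (-51 + U)/(-56 + D))
m = -1104974575/58 (m = (5219 - 12834)*((117 + 73 - 3*(-60))/(-56 - 60) + 2505) = -7615*((117 + 73 + 180)/(-116) + 2505) = -7615*(-1/116*370 + 2505) = -7615*(-185/58 + 2505) = -7615*145105/58 = -1104974575/58 ≈ -1.9051e+7)
(m - 14068/621) + 8512 = (-1104974575/58 - 14068/621) + 8512 = -686190027019/36018 + 8512 = -685883441803/36018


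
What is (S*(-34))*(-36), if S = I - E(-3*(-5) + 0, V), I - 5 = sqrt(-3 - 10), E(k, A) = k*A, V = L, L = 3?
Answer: -48960 + 1224*I*sqrt(13) ≈ -48960.0 + 4413.2*I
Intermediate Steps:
V = 3
E(k, A) = A*k
I = 5 + I*sqrt(13) (I = 5 + sqrt(-3 - 10) = 5 + sqrt(-13) = 5 + I*sqrt(13) ≈ 5.0 + 3.6056*I)
S = -40 + I*sqrt(13) (S = (5 + I*sqrt(13)) - 3*(-3*(-5) + 0) = (5 + I*sqrt(13)) - 3*(15 + 0) = (5 + I*sqrt(13)) - 3*15 = (5 + I*sqrt(13)) - 1*45 = (5 + I*sqrt(13)) - 45 = -40 + I*sqrt(13) ≈ -40.0 + 3.6056*I)
(S*(-34))*(-36) = ((-40 + I*sqrt(13))*(-34))*(-36) = (1360 - 34*I*sqrt(13))*(-36) = -48960 + 1224*I*sqrt(13)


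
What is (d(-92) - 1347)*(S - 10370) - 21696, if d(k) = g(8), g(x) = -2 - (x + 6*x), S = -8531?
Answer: 26534209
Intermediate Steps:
g(x) = -2 - 7*x
d(k) = -58 (d(k) = -2 - 7*8 = -2 - 56 = -58)
(d(-92) - 1347)*(S - 10370) - 21696 = (-58 - 1347)*(-8531 - 10370) - 21696 = -1405*(-18901) - 21696 = 26555905 - 21696 = 26534209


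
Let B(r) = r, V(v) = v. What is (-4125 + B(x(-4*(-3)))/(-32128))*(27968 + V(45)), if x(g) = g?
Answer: -928126800039/8032 ≈ -1.1555e+8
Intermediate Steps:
(-4125 + B(x(-4*(-3)))/(-32128))*(27968 + V(45)) = (-4125 - 4*(-3)/(-32128))*(27968 + 45) = (-4125 + 12*(-1/32128))*28013 = (-4125 - 3/8032)*28013 = -33132003/8032*28013 = -928126800039/8032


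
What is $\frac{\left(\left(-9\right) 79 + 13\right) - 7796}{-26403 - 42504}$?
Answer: $\frac{8494}{68907} \approx 0.12327$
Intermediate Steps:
$\frac{\left(\left(-9\right) 79 + 13\right) - 7796}{-26403 - 42504} = \frac{\left(-711 + 13\right) - 7796}{-68907} = \left(-698 - 7796\right) \left(- \frac{1}{68907}\right) = \left(-8494\right) \left(- \frac{1}{68907}\right) = \frac{8494}{68907}$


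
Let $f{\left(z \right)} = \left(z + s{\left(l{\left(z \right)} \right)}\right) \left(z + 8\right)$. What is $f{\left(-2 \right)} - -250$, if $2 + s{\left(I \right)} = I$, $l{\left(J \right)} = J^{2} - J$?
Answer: $262$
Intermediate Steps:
$s{\left(I \right)} = -2 + I$
$f{\left(z \right)} = \left(8 + z\right) \left(-2 + z + z \left(-1 + z\right)\right)$ ($f{\left(z \right)} = \left(z + \left(-2 + z \left(-1 + z\right)\right)\right) \left(z + 8\right) = \left(-2 + z + z \left(-1 + z\right)\right) \left(8 + z\right) = \left(8 + z\right) \left(-2 + z + z \left(-1 + z\right)\right)$)
$f{\left(-2 \right)} - -250 = \left(-16 + \left(-2\right)^{3} - -4 + 8 \left(-2\right)^{2}\right) - -250 = \left(-16 - 8 + 4 + 8 \cdot 4\right) + 250 = \left(-16 - 8 + 4 + 32\right) + 250 = 12 + 250 = 262$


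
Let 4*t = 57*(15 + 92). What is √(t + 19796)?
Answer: √85283/2 ≈ 146.02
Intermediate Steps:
t = 6099/4 (t = (57*(15 + 92))/4 = (57*107)/4 = (¼)*6099 = 6099/4 ≈ 1524.8)
√(t + 19796) = √(6099/4 + 19796) = √(85283/4) = √85283/2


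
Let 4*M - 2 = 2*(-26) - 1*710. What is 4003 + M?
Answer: 3813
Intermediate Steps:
M = -190 (M = ½ + (2*(-26) - 1*710)/4 = ½ + (-52 - 710)/4 = ½ + (¼)*(-762) = ½ - 381/2 = -190)
4003 + M = 4003 - 190 = 3813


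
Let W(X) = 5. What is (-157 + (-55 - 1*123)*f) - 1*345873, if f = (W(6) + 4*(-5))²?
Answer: -386080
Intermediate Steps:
f = 225 (f = (5 + 4*(-5))² = (5 - 20)² = (-15)² = 225)
(-157 + (-55 - 1*123)*f) - 1*345873 = (-157 + (-55 - 1*123)*225) - 1*345873 = (-157 + (-55 - 123)*225) - 345873 = (-157 - 178*225) - 345873 = (-157 - 40050) - 345873 = -40207 - 345873 = -386080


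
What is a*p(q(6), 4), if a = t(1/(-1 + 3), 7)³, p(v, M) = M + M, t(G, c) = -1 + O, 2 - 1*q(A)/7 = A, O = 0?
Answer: -8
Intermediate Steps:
q(A) = 14 - 7*A
t(G, c) = -1 (t(G, c) = -1 + 0 = -1)
p(v, M) = 2*M
a = -1 (a = (-1)³ = -1)
a*p(q(6), 4) = -2*4 = -1*8 = -8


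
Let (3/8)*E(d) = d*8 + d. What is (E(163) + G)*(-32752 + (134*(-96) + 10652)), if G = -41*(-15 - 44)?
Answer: -221357084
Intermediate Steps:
E(d) = 24*d (E(d) = 8*(d*8 + d)/3 = 8*(8*d + d)/3 = 8*(9*d)/3 = 24*d)
G = 2419 (G = -41*(-59) = 2419)
(E(163) + G)*(-32752 + (134*(-96) + 10652)) = (24*163 + 2419)*(-32752 + (134*(-96) + 10652)) = (3912 + 2419)*(-32752 + (-12864 + 10652)) = 6331*(-32752 - 2212) = 6331*(-34964) = -221357084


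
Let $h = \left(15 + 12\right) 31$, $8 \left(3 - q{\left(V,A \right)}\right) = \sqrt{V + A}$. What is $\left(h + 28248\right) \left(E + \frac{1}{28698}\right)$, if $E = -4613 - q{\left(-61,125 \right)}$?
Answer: $- \frac{1284018102955}{9566} \approx -1.3423 \cdot 10^{8}$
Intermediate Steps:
$q{\left(V,A \right)} = 3 - \frac{\sqrt{A + V}}{8}$ ($q{\left(V,A \right)} = 3 - \frac{\sqrt{V + A}}{8} = 3 - \frac{\sqrt{A + V}}{8}$)
$h = 837$ ($h = 27 \cdot 31 = 837$)
$E = -4615$ ($E = -4613 - \left(3 - \frac{\sqrt{125 - 61}}{8}\right) = -4613 - \left(3 - \frac{\sqrt{64}}{8}\right) = -4613 - \left(3 - 1\right) = -4613 - 2 = -4615$)
$\left(h + 28248\right) \left(E + \frac{1}{28698}\right) = \left(837 + 28248\right) \left(-4615 + \frac{1}{28698}\right) = 29085 \left(-4615 + \frac{1}{28698}\right) = 29085 \left(- \frac{132441269}{28698}\right) = - \frac{1284018102955}{9566}$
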